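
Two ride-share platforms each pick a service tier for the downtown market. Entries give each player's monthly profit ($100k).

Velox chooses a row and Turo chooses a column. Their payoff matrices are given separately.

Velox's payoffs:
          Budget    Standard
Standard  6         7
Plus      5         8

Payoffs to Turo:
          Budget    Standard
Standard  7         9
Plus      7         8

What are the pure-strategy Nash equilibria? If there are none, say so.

The unique pure-strategy Nash equilibrium is (Plus, Standard).

(Standard, Budget): Turo can switch to Standard (7 → 9). Not NE.
(Standard, Standard): Velox can switch to Plus (7 → 8). Not NE.
(Plus, Budget): Velox can switch to Standard (5 → 6). Not NE.
(Plus, Standard): Velox gets 8, best alternative 7; Turo gets 8, best alternative 7. No profitable deviation — NE.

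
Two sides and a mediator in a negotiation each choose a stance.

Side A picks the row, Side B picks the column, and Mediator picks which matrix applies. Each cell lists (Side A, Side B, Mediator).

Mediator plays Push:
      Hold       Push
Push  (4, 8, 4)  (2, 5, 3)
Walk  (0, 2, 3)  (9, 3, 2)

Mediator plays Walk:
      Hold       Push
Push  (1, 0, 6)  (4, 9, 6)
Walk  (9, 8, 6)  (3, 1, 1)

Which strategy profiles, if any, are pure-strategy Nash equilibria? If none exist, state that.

(Push, Push, Walk); (Walk, Hold, Walk); (Walk, Push, Push)

Side A against (Hold, Push): payoffs 4, 0 → best response Push.
Side A against (Hold, Walk): payoffs 1, 9 → best response Walk.
Side A against (Push, Push): payoffs 2, 9 → best response Walk.
Side A against (Push, Walk): payoffs 4, 3 → best response Push.
Side B against (Push, Push): payoffs 8, 5 → best response Hold.
Side B against (Push, Walk): payoffs 0, 9 → best response Push.
Side B against (Walk, Push): payoffs 2, 3 → best response Push.
Side B against (Walk, Walk): payoffs 8, 1 → best response Hold.
Mediator against (Push, Hold): payoffs 4, 6 → best response Walk.
Mediator against (Push, Push): payoffs 3, 6 → best response Walk.
Mediator against (Walk, Hold): payoffs 3, 6 → best response Walk.
Mediator against (Walk, Push): payoffs 2, 1 → best response Push.
Mutual best responses: (Push, Push, Walk); (Walk, Hold, Walk); (Walk, Push, Push).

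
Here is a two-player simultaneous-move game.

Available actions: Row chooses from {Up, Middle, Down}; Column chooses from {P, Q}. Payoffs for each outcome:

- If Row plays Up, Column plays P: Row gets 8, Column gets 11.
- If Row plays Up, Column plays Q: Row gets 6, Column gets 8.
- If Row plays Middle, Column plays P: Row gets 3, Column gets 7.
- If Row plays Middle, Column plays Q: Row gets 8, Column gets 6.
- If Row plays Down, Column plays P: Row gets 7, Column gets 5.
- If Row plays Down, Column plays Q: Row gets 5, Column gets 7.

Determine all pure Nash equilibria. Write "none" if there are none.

(Up, P)

(Up, P): Row gets 8, best alternative 7; Column gets 11, best alternative 8. No profitable deviation — NE.
(Up, Q): Row can switch to Middle (6 → 8). Not NE.
(Middle, P): Row can switch to Up (3 → 8). Not NE.
(Middle, Q): Column can switch to P (6 → 7). Not NE.
(Down, P): Row can switch to Up (7 → 8). Not NE.
(Down, Q): Row can switch to Up (5 → 6). Not NE.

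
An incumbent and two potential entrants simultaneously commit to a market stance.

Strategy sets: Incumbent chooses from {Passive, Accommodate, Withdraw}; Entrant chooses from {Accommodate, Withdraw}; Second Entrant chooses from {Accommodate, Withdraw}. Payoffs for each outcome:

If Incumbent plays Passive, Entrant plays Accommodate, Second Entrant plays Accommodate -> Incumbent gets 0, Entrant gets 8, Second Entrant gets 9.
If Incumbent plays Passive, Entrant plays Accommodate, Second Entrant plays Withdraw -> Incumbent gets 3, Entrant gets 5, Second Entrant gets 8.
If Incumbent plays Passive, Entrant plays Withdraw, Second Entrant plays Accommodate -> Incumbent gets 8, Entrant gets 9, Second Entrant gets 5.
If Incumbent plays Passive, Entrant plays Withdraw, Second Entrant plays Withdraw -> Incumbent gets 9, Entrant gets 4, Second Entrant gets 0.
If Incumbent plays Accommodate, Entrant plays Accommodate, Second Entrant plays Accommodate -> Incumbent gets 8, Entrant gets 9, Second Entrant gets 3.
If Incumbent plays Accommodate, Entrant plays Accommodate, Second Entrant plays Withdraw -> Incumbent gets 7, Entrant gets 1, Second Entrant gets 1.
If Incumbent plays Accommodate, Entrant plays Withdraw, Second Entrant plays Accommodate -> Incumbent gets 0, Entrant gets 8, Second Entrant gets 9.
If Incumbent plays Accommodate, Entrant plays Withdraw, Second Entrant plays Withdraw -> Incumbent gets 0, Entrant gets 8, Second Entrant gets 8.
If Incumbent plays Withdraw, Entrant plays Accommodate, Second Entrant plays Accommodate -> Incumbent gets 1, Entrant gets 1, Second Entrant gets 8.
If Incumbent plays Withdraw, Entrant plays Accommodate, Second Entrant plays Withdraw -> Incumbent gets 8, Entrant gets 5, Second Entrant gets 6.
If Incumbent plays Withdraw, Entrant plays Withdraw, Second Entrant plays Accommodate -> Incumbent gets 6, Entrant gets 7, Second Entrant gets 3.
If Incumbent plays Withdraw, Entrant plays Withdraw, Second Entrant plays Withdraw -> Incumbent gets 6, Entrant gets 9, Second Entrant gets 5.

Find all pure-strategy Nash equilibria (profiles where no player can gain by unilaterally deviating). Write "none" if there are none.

(Passive, Accommodate, Accommodate): Incumbent can switch to Accommodate (0 → 8). Not NE.
(Passive, Accommodate, Withdraw): Incumbent can switch to Accommodate (3 → 7). Not NE.
(Passive, Withdraw, Accommodate): Incumbent gets 8, best alternative 6; Entrant gets 9, best alternative 8; Second Entrant gets 5, best alternative 0. No profitable deviation — NE.
(Passive, Withdraw, Withdraw): Entrant can switch to Accommodate (4 → 5). Not NE.
(Accommodate, Accommodate, Accommodate): Incumbent gets 8, best alternative 1; Entrant gets 9, best alternative 8; Second Entrant gets 3, best alternative 1. No profitable deviation — NE.
(Accommodate, Accommodate, Withdraw): Incumbent can switch to Withdraw (7 → 8). Not NE.
(Accommodate, Withdraw, Accommodate): Incumbent can switch to Passive (0 → 8). Not NE.
(Accommodate, Withdraw, Withdraw): Incumbent can switch to Passive (0 → 9). Not NE.
(Withdraw, Accommodate, Accommodate): Incumbent can switch to Accommodate (1 → 8). Not NE.
(Withdraw, Accommodate, Withdraw): Entrant can switch to Withdraw (5 → 9). Not NE.
(Withdraw, Withdraw, Accommodate): Incumbent can switch to Passive (6 → 8). Not NE.
(Withdraw, Withdraw, Withdraw): Incumbent can switch to Passive (6 → 9). Not NE.

The pure Nash equilibria are (Passive, Withdraw, Accommodate), (Accommodate, Accommodate, Accommodate).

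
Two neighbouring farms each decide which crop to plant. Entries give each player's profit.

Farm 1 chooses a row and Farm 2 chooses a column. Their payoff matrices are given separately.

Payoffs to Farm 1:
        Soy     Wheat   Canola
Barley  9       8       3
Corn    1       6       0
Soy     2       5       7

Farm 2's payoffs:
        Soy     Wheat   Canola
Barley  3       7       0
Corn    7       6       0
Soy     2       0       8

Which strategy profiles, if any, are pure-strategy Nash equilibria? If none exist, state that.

For each strategy profile, look for a profitable unilateral deviation.
(Barley, Soy): Farm 2 can switch to Wheat (3 → 7). Not NE.
(Barley, Wheat): Farm 1 gets 8, best alternative 6; Farm 2 gets 7, best alternative 3. No profitable deviation — NE.
(Barley, Canola): Farm 1 can switch to Soy (3 → 7). Not NE.
(Corn, Soy): Farm 1 can switch to Barley (1 → 9). Not NE.
(Corn, Wheat): Farm 1 can switch to Barley (6 → 8). Not NE.
(Corn, Canola): Farm 1 can switch to Barley (0 → 3). Not NE.
(Soy, Soy): Farm 1 can switch to Barley (2 → 9). Not NE.
(Soy, Canola): Farm 1 gets 7, best alternative 3; Farm 2 gets 8, best alternative 2. No profitable deviation — NE.
(The remaining 1 profile has a profitable deviation by the same check.)

(Barley, Wheat); (Soy, Canola)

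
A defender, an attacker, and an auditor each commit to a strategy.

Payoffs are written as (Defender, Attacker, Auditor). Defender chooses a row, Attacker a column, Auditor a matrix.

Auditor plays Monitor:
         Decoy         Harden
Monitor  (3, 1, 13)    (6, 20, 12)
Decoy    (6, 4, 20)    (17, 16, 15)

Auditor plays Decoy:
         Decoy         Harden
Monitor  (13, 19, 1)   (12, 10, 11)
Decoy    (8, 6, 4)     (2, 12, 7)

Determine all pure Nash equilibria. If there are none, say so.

(Decoy, Harden, Monitor)

(Monitor, Decoy, Monitor): Defender can switch to Decoy (3 → 6). Not NE.
(Monitor, Decoy, Decoy): Auditor can switch to Monitor (1 → 13). Not NE.
(Monitor, Harden, Monitor): Defender can switch to Decoy (6 → 17). Not NE.
(Monitor, Harden, Decoy): Attacker can switch to Decoy (10 → 19). Not NE.
(Decoy, Decoy, Monitor): Attacker can switch to Harden (4 → 16). Not NE.
(Decoy, Decoy, Decoy): Defender can switch to Monitor (8 → 13). Not NE.
(Decoy, Harden, Monitor): Defender gets 17, best alternative 6; Attacker gets 16, best alternative 4; Auditor gets 15, best alternative 7. No profitable deviation — NE.
(Decoy, Harden, Decoy): Defender can switch to Monitor (2 → 12). Not NE.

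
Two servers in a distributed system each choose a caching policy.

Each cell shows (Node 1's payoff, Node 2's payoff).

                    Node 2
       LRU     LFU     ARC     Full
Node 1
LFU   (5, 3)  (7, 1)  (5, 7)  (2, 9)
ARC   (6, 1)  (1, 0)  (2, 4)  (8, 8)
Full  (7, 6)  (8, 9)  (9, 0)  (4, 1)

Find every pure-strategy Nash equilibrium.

Pure-strategy Nash equilibria: (ARC, Full); (Full, LFU)

(LFU, LRU): Node 1 can switch to ARC (5 → 6). Not NE.
(LFU, LFU): Node 1 can switch to Full (7 → 8). Not NE.
(LFU, ARC): Node 1 can switch to Full (5 → 9). Not NE.
(LFU, Full): Node 1 can switch to ARC (2 → 8). Not NE.
(ARC, LRU): Node 1 can switch to Full (6 → 7). Not NE.
(ARC, LFU): Node 1 can switch to LFU (1 → 7). Not NE.
(ARC, ARC): Node 1 can switch to LFU (2 → 5). Not NE.
(ARC, Full): Node 1 gets 8, best alternative 4; Node 2 gets 8, best alternative 4. No profitable deviation — NE.
(Full, LRU): Node 2 can switch to LFU (6 → 9). Not NE.
(Full, LFU): Node 1 gets 8, best alternative 7; Node 2 gets 9, best alternative 6. No profitable deviation — NE.
(The remaining 2 profiles each have a profitable deviation by the same check.)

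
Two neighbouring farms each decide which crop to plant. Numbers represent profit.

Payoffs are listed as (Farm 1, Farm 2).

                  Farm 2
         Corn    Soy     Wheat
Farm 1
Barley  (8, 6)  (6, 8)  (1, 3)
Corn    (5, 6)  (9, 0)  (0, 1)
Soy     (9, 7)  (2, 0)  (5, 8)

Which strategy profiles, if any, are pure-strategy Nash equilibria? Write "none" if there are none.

Farm 1 against Corn: payoffs 8, 5, 9 → best response Soy.
Farm 1 against Soy: payoffs 6, 9, 2 → best response Corn.
Farm 1 against Wheat: payoffs 1, 0, 5 → best response Soy.
Farm 2 against Barley: payoffs 6, 8, 3 → best response Soy.
Farm 2 against Corn: payoffs 6, 0, 1 → best response Corn.
Farm 2 against Soy: payoffs 7, 0, 8 → best response Wheat.
Mutual best responses: (Soy, Wheat).

Pure NE: (Soy, Wheat)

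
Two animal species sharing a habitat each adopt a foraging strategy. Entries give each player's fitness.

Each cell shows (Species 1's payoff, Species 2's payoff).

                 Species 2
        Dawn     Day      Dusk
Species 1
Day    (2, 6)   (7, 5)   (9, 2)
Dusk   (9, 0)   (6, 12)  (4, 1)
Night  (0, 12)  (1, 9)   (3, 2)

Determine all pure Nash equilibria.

This game has no pure Nash equilibrium.

Check each profile: it is a Nash equilibrium iff no player can strictly gain by switching unilaterally.
(Day, Dawn): Species 1 can switch to Dusk (2 → 9). Not NE.
(Day, Day): Species 2 can switch to Dawn (5 → 6). Not NE.
(Day, Dusk): Species 2 can switch to Dawn (2 → 6). Not NE.
(Dusk, Dawn): Species 2 can switch to Day (0 → 12). Not NE.
(Dusk, Day): Species 1 can switch to Day (6 → 7). Not NE.
(Dusk, Dusk): Species 1 can switch to Day (4 → 9). Not NE.
(Night, Dawn): Species 1 can switch to Day (0 → 2). Not NE.
(Night, Day): Species 1 can switch to Day (1 → 7). Not NE.
(Night, Dusk): Species 1 can switch to Day (3 → 9). Not NE.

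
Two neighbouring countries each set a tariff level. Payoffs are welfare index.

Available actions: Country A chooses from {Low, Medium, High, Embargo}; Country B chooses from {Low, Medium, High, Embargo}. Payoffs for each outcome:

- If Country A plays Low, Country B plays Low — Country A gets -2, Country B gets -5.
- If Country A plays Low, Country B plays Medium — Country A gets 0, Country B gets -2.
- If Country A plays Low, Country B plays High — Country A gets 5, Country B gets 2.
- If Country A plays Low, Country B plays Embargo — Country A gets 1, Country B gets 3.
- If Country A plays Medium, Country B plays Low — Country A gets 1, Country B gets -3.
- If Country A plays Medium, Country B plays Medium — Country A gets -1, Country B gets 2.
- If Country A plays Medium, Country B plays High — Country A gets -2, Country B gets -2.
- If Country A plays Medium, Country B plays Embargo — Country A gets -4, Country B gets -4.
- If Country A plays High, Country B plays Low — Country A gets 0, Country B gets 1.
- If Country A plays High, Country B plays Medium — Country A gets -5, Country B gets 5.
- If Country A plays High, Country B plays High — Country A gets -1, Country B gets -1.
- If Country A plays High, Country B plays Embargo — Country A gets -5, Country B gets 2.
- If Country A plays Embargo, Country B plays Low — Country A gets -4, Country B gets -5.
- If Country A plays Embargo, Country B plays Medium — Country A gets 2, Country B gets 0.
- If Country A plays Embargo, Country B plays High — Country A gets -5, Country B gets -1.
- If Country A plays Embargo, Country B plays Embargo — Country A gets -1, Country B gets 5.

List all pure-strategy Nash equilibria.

(Low, Embargo)

Check each profile: it is a Nash equilibrium iff no player can strictly gain by switching unilaterally.
(Low, Low): Country A can switch to Medium (-2 → 1). Not NE.
(Low, Medium): Country A can switch to Embargo (0 → 2). Not NE.
(Low, High): Country B can switch to Embargo (2 → 3). Not NE.
(Low, Embargo): Country A gets 1, best alternative -1; Country B gets 3, best alternative 2. No profitable deviation — NE.
(Medium, Low): Country B can switch to Medium (-3 → 2). Not NE.
(Medium, Medium): Country A can switch to Low (-1 → 0). Not NE.
(Medium, High): Country A can switch to Low (-2 → 5). Not NE.
(Medium, Embargo): Country A can switch to Low (-4 → 1). Not NE.
(High, Low): Country A can switch to Medium (0 → 1). Not NE.
(High, Medium): Country A can switch to Low (-5 → 0). Not NE.
(High, High): Country A can switch to Low (-1 → 5). Not NE.
(High, Embargo): Country A can switch to Low (-5 → 1). Not NE.
(Embargo, Low): Country A can switch to Low (-4 → -2). Not NE.
(The remaining 3 profiles each have a profitable deviation by the same check.)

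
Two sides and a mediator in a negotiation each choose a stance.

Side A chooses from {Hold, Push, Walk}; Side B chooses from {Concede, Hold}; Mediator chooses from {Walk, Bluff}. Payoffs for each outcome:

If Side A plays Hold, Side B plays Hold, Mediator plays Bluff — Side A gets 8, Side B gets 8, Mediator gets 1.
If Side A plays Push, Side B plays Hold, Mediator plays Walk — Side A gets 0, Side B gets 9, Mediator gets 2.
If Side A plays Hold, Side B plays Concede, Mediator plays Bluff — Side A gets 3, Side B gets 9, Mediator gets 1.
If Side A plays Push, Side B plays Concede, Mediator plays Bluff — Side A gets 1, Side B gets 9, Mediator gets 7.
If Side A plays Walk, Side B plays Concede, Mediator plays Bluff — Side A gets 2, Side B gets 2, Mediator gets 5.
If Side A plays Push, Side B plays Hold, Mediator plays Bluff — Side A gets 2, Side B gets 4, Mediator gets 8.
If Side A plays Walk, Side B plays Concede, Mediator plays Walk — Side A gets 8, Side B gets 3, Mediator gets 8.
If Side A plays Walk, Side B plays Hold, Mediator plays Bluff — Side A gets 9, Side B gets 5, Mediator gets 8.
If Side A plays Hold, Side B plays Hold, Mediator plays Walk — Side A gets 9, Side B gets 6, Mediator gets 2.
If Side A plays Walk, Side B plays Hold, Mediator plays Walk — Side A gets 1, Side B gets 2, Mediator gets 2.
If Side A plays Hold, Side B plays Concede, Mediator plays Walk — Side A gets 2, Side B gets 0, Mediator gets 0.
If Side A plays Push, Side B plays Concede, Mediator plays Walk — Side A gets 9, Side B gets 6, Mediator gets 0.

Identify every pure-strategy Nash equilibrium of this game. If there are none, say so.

Side A against (Concede, Walk): payoffs 2, 9, 8 → best response Push.
Side A against (Concede, Bluff): payoffs 3, 1, 2 → best response Hold.
Side A against (Hold, Walk): payoffs 9, 0, 1 → best response Hold.
Side A against (Hold, Bluff): payoffs 8, 2, 9 → best response Walk.
Side B against (Hold, Walk): payoffs 0, 6 → best response Hold.
Side B against (Hold, Bluff): payoffs 9, 8 → best response Concede.
Side B against (Push, Walk): payoffs 6, 9 → best response Hold.
Side B against (Push, Bluff): payoffs 9, 4 → best response Concede.
Side B against (Walk, Walk): payoffs 3, 2 → best response Concede.
Side B against (Walk, Bluff): payoffs 2, 5 → best response Hold.
Mediator against (Hold, Concede): payoffs 0, 1 → best response Bluff.
Mediator against (Hold, Hold): payoffs 2, 1 → best response Walk.
Mediator against (Push, Concede): payoffs 0, 7 → best response Bluff.
Mediator against (Push, Hold): payoffs 2, 8 → best response Bluff.
Mediator against (Walk, Concede): payoffs 8, 5 → best response Walk.
Mediator against (Walk, Hold): payoffs 2, 8 → best response Bluff.
Mutual best responses: (Hold, Concede, Bluff); (Hold, Hold, Walk); (Walk, Hold, Bluff).

Pure-strategy Nash equilibria: (Hold, Concede, Bluff); (Hold, Hold, Walk); (Walk, Hold, Bluff)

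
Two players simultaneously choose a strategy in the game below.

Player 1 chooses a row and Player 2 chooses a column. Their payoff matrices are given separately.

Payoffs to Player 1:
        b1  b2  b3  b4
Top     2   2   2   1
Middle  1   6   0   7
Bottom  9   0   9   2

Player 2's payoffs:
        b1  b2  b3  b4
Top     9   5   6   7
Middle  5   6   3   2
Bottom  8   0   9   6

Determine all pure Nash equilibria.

Player 1 against b1: payoffs 2, 1, 9 → best response Bottom.
Player 1 against b2: payoffs 2, 6, 0 → best response Middle.
Player 1 against b3: payoffs 2, 0, 9 → best response Bottom.
Player 1 against b4: payoffs 1, 7, 2 → best response Middle.
Player 2 against Top: payoffs 9, 5, 6, 7 → best response b1.
Player 2 against Middle: payoffs 5, 6, 3, 2 → best response b2.
Player 2 against Bottom: payoffs 8, 0, 9, 6 → best response b3.
Mutual best responses: (Middle, b2); (Bottom, b3).

(Middle, b2) and (Bottom, b3)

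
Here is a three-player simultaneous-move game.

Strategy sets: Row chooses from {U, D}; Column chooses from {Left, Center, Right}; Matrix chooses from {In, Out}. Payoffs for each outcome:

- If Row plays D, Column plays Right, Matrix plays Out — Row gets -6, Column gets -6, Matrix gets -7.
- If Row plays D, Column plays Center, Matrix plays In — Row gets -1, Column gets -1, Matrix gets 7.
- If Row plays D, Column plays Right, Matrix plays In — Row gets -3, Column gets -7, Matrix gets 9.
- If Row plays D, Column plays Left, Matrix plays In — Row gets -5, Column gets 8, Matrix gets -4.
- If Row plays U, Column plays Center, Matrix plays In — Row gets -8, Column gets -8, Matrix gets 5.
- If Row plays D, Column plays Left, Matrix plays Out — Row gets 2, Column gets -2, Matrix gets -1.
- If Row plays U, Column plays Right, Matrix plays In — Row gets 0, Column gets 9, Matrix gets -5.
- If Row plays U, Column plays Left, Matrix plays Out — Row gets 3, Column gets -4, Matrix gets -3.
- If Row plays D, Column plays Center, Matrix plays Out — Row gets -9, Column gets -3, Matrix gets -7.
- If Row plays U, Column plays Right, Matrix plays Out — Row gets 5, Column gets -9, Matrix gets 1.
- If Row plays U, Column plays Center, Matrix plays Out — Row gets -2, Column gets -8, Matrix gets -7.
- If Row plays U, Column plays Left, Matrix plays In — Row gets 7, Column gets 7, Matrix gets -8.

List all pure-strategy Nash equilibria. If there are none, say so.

(U, Left, In): Column can switch to Right (7 → 9). Not NE.
(U, Left, Out): Row gets 3, best alternative 2; Column gets -4, best alternative -8; Matrix gets -3, best alternative -8. No profitable deviation — NE.
(U, Center, In): Row can switch to D (-8 → -1). Not NE.
(U, Center, Out): Column can switch to Left (-8 → -4). Not NE.
(U, Right, In): Matrix can switch to Out (-5 → 1). Not NE.
(U, Right, Out): Column can switch to Left (-9 → -4). Not NE.
(D, Left, In): Row can switch to U (-5 → 7). Not NE.
(D, Left, Out): Row can switch to U (2 → 3). Not NE.
(D, Center, In): Column can switch to Left (-1 → 8). Not NE.
(D, Center, Out): Row can switch to U (-9 → -2). Not NE.
(D, Right, In): Row can switch to U (-3 → 0). Not NE.
(D, Right, Out): Row can switch to U (-6 → 5). Not NE.

Pure NE: (U, Left, Out)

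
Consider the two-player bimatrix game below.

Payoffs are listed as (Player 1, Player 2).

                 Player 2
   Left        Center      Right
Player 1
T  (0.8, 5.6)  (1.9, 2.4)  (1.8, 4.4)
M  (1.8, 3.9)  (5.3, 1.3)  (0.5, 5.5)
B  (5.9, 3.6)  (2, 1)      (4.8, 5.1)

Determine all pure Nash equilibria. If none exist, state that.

Pure NE: (B, Right)

For each strategy profile, look for a profitable unilateral deviation.
(T, Left): Player 1 can switch to M (0.8 → 1.8). Not NE.
(T, Center): Player 1 can switch to M (1.9 → 5.3). Not NE.
(T, Right): Player 1 can switch to B (1.8 → 4.8). Not NE.
(M, Left): Player 1 can switch to B (1.8 → 5.9). Not NE.
(M, Center): Player 2 can switch to Left (1.3 → 3.9). Not NE.
(M, Right): Player 1 can switch to T (0.5 → 1.8). Not NE.
(B, Right): Player 1 gets 4.8, best alternative 1.8; Player 2 gets 5.1, best alternative 3.6. No profitable deviation — NE.
(The remaining 2 profiles each have a profitable deviation by the same check.)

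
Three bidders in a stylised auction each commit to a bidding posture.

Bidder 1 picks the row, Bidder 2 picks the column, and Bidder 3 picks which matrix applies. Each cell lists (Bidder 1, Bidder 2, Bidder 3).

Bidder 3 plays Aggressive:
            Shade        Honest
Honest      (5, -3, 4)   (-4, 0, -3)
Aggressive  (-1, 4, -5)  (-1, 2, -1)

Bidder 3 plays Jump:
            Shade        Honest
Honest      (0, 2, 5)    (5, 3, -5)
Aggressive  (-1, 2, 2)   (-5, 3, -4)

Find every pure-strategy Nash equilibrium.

(Honest, Shade, Aggressive): Bidder 2 can switch to Honest (-3 → 0). Not NE.
(Honest, Shade, Jump): Bidder 2 can switch to Honest (2 → 3). Not NE.
(Honest, Honest, Aggressive): Bidder 1 can switch to Aggressive (-4 → -1). Not NE.
(Honest, Honest, Jump): Bidder 3 can switch to Aggressive (-5 → -3). Not NE.
(Aggressive, Shade, Aggressive): Bidder 1 can switch to Honest (-1 → 5). Not NE.
(Aggressive, Shade, Jump): Bidder 1 can switch to Honest (-1 → 0). Not NE.
(The remaining 2 profiles each have a profitable deviation by the same check.)

There is no pure-strategy Nash equilibrium.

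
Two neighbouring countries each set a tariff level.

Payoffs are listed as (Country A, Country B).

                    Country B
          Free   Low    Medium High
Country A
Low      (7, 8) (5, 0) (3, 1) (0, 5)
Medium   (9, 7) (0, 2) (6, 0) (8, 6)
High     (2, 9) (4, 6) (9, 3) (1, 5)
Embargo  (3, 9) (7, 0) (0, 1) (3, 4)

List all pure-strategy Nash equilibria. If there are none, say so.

Country A against Free: payoffs 7, 9, 2, 3 → best response Medium.
Country A against Low: payoffs 5, 0, 4, 7 → best response Embargo.
Country A against Medium: payoffs 3, 6, 9, 0 → best response High.
Country A against High: payoffs 0, 8, 1, 3 → best response Medium.
Country B against Low: payoffs 8, 0, 1, 5 → best response Free.
Country B against Medium: payoffs 7, 2, 0, 6 → best response Free.
Country B against High: payoffs 9, 6, 3, 5 → best response Free.
Country B against Embargo: payoffs 9, 0, 1, 4 → best response Free.
Mutual best responses: (Medium, Free).

The unique pure-strategy Nash equilibrium is (Medium, Free).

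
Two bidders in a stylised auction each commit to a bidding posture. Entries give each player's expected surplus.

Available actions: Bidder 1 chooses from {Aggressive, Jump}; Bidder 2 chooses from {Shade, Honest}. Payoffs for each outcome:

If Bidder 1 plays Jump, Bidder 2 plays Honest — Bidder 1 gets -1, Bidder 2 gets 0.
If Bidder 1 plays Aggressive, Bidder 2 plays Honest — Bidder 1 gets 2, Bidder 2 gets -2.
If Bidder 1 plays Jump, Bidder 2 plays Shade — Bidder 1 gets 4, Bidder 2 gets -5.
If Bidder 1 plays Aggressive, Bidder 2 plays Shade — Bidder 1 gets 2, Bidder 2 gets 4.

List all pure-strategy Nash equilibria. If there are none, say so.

Bidder 1 against Shade: payoffs 2, 4 → best response Jump.
Bidder 1 against Honest: payoffs 2, -1 → best response Aggressive.
Bidder 2 against Aggressive: payoffs 4, -2 → best response Shade.
Bidder 2 against Jump: payoffs -5, 0 → best response Honest.
No profile is a mutual best response for all players.

There is no pure-strategy Nash equilibrium.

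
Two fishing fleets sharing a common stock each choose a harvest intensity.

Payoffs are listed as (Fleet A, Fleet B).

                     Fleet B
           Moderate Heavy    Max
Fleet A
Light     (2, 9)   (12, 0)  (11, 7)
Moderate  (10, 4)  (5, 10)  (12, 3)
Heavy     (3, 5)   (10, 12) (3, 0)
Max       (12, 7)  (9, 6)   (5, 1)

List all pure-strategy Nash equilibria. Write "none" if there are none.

Fleet A against Moderate: payoffs 2, 10, 3, 12 → best response Max.
Fleet A against Heavy: payoffs 12, 5, 10, 9 → best response Light.
Fleet A against Max: payoffs 11, 12, 3, 5 → best response Moderate.
Fleet B against Light: payoffs 9, 0, 7 → best response Moderate.
Fleet B against Moderate: payoffs 4, 10, 3 → best response Heavy.
Fleet B against Heavy: payoffs 5, 12, 0 → best response Heavy.
Fleet B against Max: payoffs 7, 6, 1 → best response Moderate.
Mutual best responses: (Max, Moderate).

Pure NE: (Max, Moderate)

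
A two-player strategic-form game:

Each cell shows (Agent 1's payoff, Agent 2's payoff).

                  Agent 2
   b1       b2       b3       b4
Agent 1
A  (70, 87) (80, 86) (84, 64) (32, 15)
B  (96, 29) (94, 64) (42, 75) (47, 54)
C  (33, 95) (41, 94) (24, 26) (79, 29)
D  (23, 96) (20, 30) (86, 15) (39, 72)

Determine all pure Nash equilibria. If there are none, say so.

No pure-strategy Nash equilibrium.

Mark each player's best response to every combination of opponents' strategies; a profile where every player is best-responding is a pure Nash equilibrium.
Agent 1 against b1: payoffs 70, 96, 33, 23 → best response B.
Agent 1 against b2: payoffs 80, 94, 41, 20 → best response B.
Agent 1 against b3: payoffs 84, 42, 24, 86 → best response D.
Agent 1 against b4: payoffs 32, 47, 79, 39 → best response C.
Agent 2 against A: payoffs 87, 86, 64, 15 → best response b1.
Agent 2 against B: payoffs 29, 64, 75, 54 → best response b3.
Agent 2 against C: payoffs 95, 94, 26, 29 → best response b1.
Agent 2 against D: payoffs 96, 30, 15, 72 → best response b1.
No profile is a mutual best response for all players.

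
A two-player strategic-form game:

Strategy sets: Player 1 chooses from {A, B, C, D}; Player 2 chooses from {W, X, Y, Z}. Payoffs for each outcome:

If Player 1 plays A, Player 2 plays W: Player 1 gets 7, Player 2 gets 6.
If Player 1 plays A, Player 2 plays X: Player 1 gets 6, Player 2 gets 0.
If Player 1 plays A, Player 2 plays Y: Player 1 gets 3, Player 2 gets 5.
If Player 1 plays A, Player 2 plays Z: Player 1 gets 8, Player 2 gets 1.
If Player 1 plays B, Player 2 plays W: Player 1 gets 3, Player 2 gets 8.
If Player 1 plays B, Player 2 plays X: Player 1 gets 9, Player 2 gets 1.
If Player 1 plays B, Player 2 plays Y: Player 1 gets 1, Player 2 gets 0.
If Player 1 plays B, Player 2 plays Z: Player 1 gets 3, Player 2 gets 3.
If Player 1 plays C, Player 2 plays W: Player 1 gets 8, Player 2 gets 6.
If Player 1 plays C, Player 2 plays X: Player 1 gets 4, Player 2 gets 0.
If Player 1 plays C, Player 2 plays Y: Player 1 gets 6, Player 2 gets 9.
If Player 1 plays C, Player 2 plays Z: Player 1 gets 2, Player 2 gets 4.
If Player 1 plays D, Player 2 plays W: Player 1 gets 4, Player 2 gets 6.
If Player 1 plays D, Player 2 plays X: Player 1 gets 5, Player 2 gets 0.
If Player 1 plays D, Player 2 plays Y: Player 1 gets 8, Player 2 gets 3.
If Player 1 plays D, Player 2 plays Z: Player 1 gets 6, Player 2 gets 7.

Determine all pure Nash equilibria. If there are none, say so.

(A, W): Player 1 can switch to C (7 → 8). Not NE.
(A, X): Player 1 can switch to B (6 → 9). Not NE.
(A, Y): Player 1 can switch to C (3 → 6). Not NE.
(A, Z): Player 2 can switch to W (1 → 6). Not NE.
(B, W): Player 1 can switch to A (3 → 7). Not NE.
(B, X): Player 2 can switch to W (1 → 8). Not NE.
(B, Y): Player 1 can switch to A (1 → 3). Not NE.
(B, Z): Player 1 can switch to A (3 → 8). Not NE.
(The remaining 8 profiles each have a profitable deviation by the same check.)

There is no pure-strategy Nash equilibrium.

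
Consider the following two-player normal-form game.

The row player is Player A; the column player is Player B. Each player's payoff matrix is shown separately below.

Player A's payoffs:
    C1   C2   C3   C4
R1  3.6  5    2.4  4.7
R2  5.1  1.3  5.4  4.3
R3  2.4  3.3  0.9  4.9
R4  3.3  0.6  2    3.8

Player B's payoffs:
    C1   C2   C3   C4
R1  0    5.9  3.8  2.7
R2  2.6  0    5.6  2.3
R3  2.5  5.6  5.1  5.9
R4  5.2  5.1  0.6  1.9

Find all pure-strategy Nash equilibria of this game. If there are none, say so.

For each strategy profile, look for a profitable unilateral deviation.
(R1, C1): Player A can switch to R2 (3.6 → 5.1). Not NE.
(R1, C2): Player A gets 5, best alternative 3.3; Player B gets 5.9, best alternative 3.8. No profitable deviation — NE.
(R1, C3): Player A can switch to R2 (2.4 → 5.4). Not NE.
(R1, C4): Player A can switch to R3 (4.7 → 4.9). Not NE.
(R2, C1): Player B can switch to C3 (2.6 → 5.6). Not NE.
(R2, C2): Player A can switch to R1 (1.3 → 5). Not NE.
(R2, C3): Player A gets 5.4, best alternative 2.4; Player B gets 5.6, best alternative 2.6. No profitable deviation — NE.
(R2, C4): Player A can switch to R1 (4.3 → 4.7). Not NE.
(R3, C1): Player A can switch to R1 (2.4 → 3.6). Not NE.
(R3, C2): Player A can switch to R1 (3.3 → 5). Not NE.
(R3, C4): Player A gets 4.9, best alternative 4.7; Player B gets 5.9, best alternative 5.6. No profitable deviation — NE.
(The remaining 5 profiles each have a profitable deviation by the same check.)

(R1, C2) and (R2, C3) and (R3, C4)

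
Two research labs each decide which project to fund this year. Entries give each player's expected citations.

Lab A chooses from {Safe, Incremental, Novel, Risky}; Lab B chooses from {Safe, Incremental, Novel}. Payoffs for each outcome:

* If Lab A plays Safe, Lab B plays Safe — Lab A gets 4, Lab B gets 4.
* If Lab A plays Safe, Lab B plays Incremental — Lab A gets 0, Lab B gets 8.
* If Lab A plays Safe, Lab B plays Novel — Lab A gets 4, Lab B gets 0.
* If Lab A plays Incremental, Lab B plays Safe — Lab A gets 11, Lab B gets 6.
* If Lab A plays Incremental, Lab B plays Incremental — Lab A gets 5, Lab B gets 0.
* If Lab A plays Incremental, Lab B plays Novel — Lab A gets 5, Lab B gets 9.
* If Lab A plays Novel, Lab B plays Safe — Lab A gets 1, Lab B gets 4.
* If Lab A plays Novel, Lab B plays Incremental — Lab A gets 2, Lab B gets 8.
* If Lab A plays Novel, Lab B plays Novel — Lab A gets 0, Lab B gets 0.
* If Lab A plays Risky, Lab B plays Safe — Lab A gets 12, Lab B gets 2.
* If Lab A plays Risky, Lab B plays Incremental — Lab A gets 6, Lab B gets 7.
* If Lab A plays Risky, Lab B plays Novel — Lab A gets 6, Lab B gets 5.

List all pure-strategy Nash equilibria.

(Safe, Safe): Lab A can switch to Incremental (4 → 11). Not NE.
(Safe, Incremental): Lab A can switch to Incremental (0 → 5). Not NE.
(Safe, Novel): Lab A can switch to Incremental (4 → 5). Not NE.
(Incremental, Safe): Lab A can switch to Risky (11 → 12). Not NE.
(Incremental, Incremental): Lab A can switch to Risky (5 → 6). Not NE.
(Incremental, Novel): Lab A can switch to Risky (5 → 6). Not NE.
(Novel, Safe): Lab A can switch to Safe (1 → 4). Not NE.
(Novel, Incremental): Lab A can switch to Incremental (2 → 5). Not NE.
(Novel, Novel): Lab A can switch to Safe (0 → 4). Not NE.
(Risky, Safe): Lab B can switch to Incremental (2 → 7). Not NE.
(Risky, Incremental): Lab A gets 6, best alternative 5; Lab B gets 7, best alternative 5. No profitable deviation — NE.
(Risky, Novel): Lab B can switch to Incremental (5 → 7). Not NE.

Pure NE: (Risky, Incremental)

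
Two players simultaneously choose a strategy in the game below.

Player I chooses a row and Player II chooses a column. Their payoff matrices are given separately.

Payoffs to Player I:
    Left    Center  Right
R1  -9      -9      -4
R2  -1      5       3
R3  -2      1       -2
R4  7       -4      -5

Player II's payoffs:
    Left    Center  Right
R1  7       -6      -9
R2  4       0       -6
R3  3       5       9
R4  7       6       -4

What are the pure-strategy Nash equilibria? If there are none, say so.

The unique pure-strategy Nash equilibrium is (R4, Left).

For each strategy profile, look for a profitable unilateral deviation.
(R1, Left): Player I can switch to R2 (-9 → -1). Not NE.
(R1, Center): Player I can switch to R2 (-9 → 5). Not NE.
(R1, Right): Player I can switch to R2 (-4 → 3). Not NE.
(R2, Left): Player I can switch to R4 (-1 → 7). Not NE.
(R2, Center): Player II can switch to Left (0 → 4). Not NE.
(R2, Right): Player II can switch to Left (-6 → 4). Not NE.
(R4, Left): Player I gets 7, best alternative -1; Player II gets 7, best alternative 6. No profitable deviation — NE.
(The remaining 5 profiles each have a profitable deviation by the same check.)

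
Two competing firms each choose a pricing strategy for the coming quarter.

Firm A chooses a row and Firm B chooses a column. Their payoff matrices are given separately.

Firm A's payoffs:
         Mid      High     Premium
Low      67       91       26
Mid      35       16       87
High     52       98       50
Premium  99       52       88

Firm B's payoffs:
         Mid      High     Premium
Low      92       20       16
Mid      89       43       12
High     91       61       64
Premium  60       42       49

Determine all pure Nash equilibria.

(Premium, Mid)

(Low, Mid): Firm A can switch to Premium (67 → 99). Not NE.
(Low, High): Firm A can switch to High (91 → 98). Not NE.
(Low, Premium): Firm A can switch to Mid (26 → 87). Not NE.
(Mid, Mid): Firm A can switch to Low (35 → 67). Not NE.
(Mid, High): Firm A can switch to Low (16 → 91). Not NE.
(Mid, Premium): Firm A can switch to Premium (87 → 88). Not NE.
(High, Mid): Firm A can switch to Low (52 → 67). Not NE.
(High, High): Firm B can switch to Mid (61 → 91). Not NE.
(High, Premium): Firm A can switch to Mid (50 → 87). Not NE.
(Premium, Mid): Firm A gets 99, best alternative 67; Firm B gets 60, best alternative 49. No profitable deviation — NE.
(Premium, High): Firm A can switch to Low (52 → 91). Not NE.
(The remaining 1 profile has a profitable deviation by the same check.)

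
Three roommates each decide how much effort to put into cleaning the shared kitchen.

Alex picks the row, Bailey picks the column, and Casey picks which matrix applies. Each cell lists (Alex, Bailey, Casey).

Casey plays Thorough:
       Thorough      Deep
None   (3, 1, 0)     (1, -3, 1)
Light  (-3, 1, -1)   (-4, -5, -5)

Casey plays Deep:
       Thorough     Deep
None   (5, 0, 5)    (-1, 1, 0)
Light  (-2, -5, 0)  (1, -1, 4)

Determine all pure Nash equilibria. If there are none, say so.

(Light, Deep, Deep)

Alex against (Thorough, Thorough): payoffs 3, -3 → best response None.
Alex against (Thorough, Deep): payoffs 5, -2 → best response None.
Alex against (Deep, Thorough): payoffs 1, -4 → best response None.
Alex against (Deep, Deep): payoffs -1, 1 → best response Light.
Bailey against (None, Thorough): payoffs 1, -3 → best response Thorough.
Bailey against (None, Deep): payoffs 0, 1 → best response Deep.
Bailey against (Light, Thorough): payoffs 1, -5 → best response Thorough.
Bailey against (Light, Deep): payoffs -5, -1 → best response Deep.
Casey against (None, Thorough): payoffs 0, 5 → best response Deep.
Casey against (None, Deep): payoffs 1, 0 → best response Thorough.
Casey against (Light, Thorough): payoffs -1, 0 → best response Deep.
Casey against (Light, Deep): payoffs -5, 4 → best response Deep.
Mutual best responses: (Light, Deep, Deep).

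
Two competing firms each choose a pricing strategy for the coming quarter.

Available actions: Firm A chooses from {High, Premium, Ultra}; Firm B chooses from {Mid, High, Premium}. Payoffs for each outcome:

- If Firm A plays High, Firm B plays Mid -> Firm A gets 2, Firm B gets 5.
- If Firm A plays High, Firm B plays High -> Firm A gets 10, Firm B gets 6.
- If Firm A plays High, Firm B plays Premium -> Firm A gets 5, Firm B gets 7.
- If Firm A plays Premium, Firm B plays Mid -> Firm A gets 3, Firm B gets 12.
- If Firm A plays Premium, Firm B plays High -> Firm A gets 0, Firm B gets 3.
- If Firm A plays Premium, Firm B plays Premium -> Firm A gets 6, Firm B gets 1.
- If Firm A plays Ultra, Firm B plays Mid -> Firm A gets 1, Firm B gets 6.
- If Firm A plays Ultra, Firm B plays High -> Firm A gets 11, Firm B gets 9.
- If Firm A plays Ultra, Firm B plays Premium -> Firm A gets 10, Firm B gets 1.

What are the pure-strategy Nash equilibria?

Firm A against Mid: payoffs 2, 3, 1 → best response Premium.
Firm A against High: payoffs 10, 0, 11 → best response Ultra.
Firm A against Premium: payoffs 5, 6, 10 → best response Ultra.
Firm B against High: payoffs 5, 6, 7 → best response Premium.
Firm B against Premium: payoffs 12, 3, 1 → best response Mid.
Firm B against Ultra: payoffs 6, 9, 1 → best response High.
Mutual best responses: (Premium, Mid); (Ultra, High).

Pure-strategy Nash equilibria: (Premium, Mid); (Ultra, High)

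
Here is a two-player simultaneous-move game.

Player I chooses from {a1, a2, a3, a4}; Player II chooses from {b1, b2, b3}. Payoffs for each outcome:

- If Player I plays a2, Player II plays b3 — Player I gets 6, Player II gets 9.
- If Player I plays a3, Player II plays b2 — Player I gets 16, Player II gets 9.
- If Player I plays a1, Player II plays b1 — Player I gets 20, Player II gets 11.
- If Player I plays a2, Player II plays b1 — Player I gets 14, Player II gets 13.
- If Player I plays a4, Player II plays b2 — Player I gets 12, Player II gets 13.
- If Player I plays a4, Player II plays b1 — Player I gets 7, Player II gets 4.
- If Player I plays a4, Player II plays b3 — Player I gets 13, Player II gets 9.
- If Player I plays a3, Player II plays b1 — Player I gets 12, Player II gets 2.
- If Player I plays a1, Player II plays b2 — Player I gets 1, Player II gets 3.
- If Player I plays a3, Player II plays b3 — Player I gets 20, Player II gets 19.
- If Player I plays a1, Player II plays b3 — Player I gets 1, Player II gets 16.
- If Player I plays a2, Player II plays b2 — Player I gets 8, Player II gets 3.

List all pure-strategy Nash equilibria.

(a1, b1): Player II can switch to b3 (11 → 16). Not NE.
(a1, b2): Player I can switch to a2 (1 → 8). Not NE.
(a1, b3): Player I can switch to a2 (1 → 6). Not NE.
(a2, b1): Player I can switch to a1 (14 → 20). Not NE.
(a2, b2): Player I can switch to a3 (8 → 16). Not NE.
(a2, b3): Player I can switch to a3 (6 → 20). Not NE.
(a3, b3): Player I gets 20, best alternative 13; Player II gets 19, best alternative 9. No profitable deviation — NE.
(The remaining 5 profiles each have a profitable deviation by the same check.)

The unique pure-strategy Nash equilibrium is (a3, b3).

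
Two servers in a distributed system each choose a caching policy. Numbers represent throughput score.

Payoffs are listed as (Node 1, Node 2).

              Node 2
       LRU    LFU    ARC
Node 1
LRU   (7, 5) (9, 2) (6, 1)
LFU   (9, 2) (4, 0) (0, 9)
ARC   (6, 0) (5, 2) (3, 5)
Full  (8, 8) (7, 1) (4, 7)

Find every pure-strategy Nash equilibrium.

none

Node 1 against LRU: payoffs 7, 9, 6, 8 → best response LFU.
Node 1 against LFU: payoffs 9, 4, 5, 7 → best response LRU.
Node 1 against ARC: payoffs 6, 0, 3, 4 → best response LRU.
Node 2 against LRU: payoffs 5, 2, 1 → best response LRU.
Node 2 against LFU: payoffs 2, 0, 9 → best response ARC.
Node 2 against ARC: payoffs 0, 2, 5 → best response ARC.
Node 2 against Full: payoffs 8, 1, 7 → best response LRU.
No profile is a mutual best response for all players.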